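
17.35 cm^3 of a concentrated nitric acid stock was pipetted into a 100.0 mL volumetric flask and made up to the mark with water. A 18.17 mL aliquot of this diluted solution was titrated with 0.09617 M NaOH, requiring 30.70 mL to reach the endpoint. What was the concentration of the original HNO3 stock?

0.937 M

n(NaOH) = 0.09617 x 0.03070 = 0.002952 mol.
n(HNO3) in the aliquot = 0.002952 mol.
[diluted HNO3] = 0.002952 / 0.01817 = 0.1625 M.
Dilution factor = 100.0/17.35 = 5.764, so [stock] = 0.1625 x 5.764 = 0.937 M.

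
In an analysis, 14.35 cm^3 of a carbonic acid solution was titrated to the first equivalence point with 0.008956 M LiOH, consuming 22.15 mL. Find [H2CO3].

n(LiOH) = 0.008956 x 0.02215 = 0.0001984 mol.
At the first equivalence point, 1 mol OH^- react per mol H2CO3, so n(H2CO3) = 0.0001984 / 1 = 0.0001984 mol.
[H2CO3] = 0.0001984 / 0.01435 L = 0.0138 M.

0.0138 M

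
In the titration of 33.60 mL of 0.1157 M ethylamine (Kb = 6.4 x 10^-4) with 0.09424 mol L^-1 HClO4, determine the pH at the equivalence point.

6.05

n(C2H5NH2) = 0.1157 x 0.03360 = 0.003888 mol; V(HClO4) at equivalence = 0.003888/0.09424 = 0.04125 L.
At equivalence the base is fully converted to C2H5NH3+; total volume = 0.07485 L, so [C2H5NH3+] = 0.003888/0.07485 = 0.05194 M.
Ka(C2H5NH3+) = Kw/Kb = 1.0e-14 / 6.4 x 10^-4 = 1.56e-11.
[H^+] = sqrt(Ka x [C2H5NH3+]) = sqrt(1.56e-11 x 0.05194) = 9.01e-7 M.
pH = -log(9.01e-7) = 6.05.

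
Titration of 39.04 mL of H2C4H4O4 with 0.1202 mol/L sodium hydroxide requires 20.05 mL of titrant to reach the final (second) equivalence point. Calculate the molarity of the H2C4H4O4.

n(NaOH) = 0.1202 x 0.02005 = 0.002410 mol.
At the final (second) equivalence point, 2 mol OH^- react per mol H2C4H4O4, so n(H2C4H4O4) = 0.002410 / 2 = 0.001205 mol.
[H2C4H4O4] = 0.001205 / 0.03904 L = 0.0309 M.

0.0309 M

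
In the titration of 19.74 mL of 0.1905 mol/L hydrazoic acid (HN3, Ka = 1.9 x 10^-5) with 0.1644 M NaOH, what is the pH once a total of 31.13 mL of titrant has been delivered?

12.43

n(acid) = 0.1905 x 0.01974 = 0.003760 mol; n(NaOH) added = 0.1644 x 0.03113 = 0.005118 mol.
Base is in excess by 0.005118 - 0.003760 = 0.001357 mol in a total volume of 0.05087 L.
[OH^-] = 0.001357/0.05087 = 0.02668 M, so pOH = 1.57 and pH = 14.00 - 1.57 = 12.43.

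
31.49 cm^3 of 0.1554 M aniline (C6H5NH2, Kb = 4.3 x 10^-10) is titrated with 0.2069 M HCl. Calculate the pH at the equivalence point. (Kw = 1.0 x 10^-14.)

2.84

n(C6H5NH2) = 0.1554 x 0.03149 = 0.004894 mol; V(HCl) at equivalence = 0.004894/0.2069 = 0.02365 L.
At equivalence the base is fully converted to C6H5NH3+; total volume = 0.05514 L, so [C6H5NH3+] = 0.004894/0.05514 = 0.08874 M.
Ka(C6H5NH3+) = Kw/Kb = 1.0e-14 / 4.3 x 10^-10 = 2.33e-5.
[H^+] = sqrt(Ka x [C6H5NH3+]) = sqrt(2.33e-5 x 0.08874) = 0.00144 M.
pH = -log(0.00144) = 2.84.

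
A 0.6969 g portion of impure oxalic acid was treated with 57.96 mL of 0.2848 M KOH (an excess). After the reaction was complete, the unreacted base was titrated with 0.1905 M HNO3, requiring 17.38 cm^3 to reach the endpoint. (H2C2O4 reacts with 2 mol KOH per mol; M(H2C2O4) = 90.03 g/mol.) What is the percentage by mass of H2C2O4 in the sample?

Total n(KOH) added = 0.2848 x 0.05796 = 0.01651 mol.
n(HNO3) used = 0.1905 x 0.01738 = 0.003311 mol, which equals the excess n(KOH).
So n(KOH) consumed by the sample = 0.01651 - 0.003311 = 0.01320 mol.
n(H2C2O4) = 0.01320 / 2 = 0.006598 mol.
mass H2C2O4 = 0.006598 x 90.03 = 0.5940 g, so %H2C2O4 = 0.5940/0.6969 x 100 = 85.2%.

85.2%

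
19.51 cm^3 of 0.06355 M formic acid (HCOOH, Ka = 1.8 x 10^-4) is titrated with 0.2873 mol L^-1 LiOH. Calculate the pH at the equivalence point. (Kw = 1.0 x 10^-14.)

8.23

n(HCOOH) = 0.06355 x 0.01951 = 0.001240 mol; V(LiOH) at equivalence = 0.001240/0.2873 = 0.004316 L.
At equivalence all the acid is converted to HCOO-; total volume = 0.01951 + 0.004316 = 0.02383 L, so [HCOO-] = 0.001240/0.02383 = 0.05204 M.
Kb = Kw/Ka = 1.0e-14 / 1.8 x 10^-4 = 5.56e-11.
[OH^-] = sqrt(Kb x [HCOO-]) = sqrt(5.56e-11 x 0.05204) = 1.70e-6 M.
pOH = 5.77, so pH = 14.00 - 5.77 = 8.23.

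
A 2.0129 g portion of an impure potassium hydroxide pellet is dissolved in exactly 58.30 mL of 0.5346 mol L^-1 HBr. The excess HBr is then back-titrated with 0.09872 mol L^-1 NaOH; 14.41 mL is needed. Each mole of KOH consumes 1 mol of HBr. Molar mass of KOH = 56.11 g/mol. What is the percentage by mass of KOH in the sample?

Total n(HBr) added = 0.5346 x 0.05830 = 0.03117 mol.
n(NaOH) used = 0.09872 x 0.01441 = 0.001423 mol, which equals the excess n(HBr).
So n(HBr) consumed by the sample = 0.03117 - 0.001423 = 0.02974 mol.
n(KOH) = 0.02974 / 1 = 0.02974 mol.
mass KOH = 0.02974 x 56.11 = 1.669 g, so %KOH = 1.669/2.0129 x 100 = 82.9%.

82.9%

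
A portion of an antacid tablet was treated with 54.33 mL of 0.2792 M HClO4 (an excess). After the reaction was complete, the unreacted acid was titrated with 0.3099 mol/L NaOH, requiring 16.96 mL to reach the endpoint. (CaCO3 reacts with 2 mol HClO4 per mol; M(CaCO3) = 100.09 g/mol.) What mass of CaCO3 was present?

Total n(HClO4) added = 0.2792 x 0.05433 = 0.01517 mol.
n(NaOH) used = 0.3099 x 0.01696 = 0.005256 mol, which equals the excess n(HClO4).
So n(HClO4) consumed by the sample = 0.01517 - 0.005256 = 0.009913 mol.
n(CaCO3) = 0.009913 / 2 = 0.004957 mol.
mass = 0.004957 mol x 100.09 g/mol = 0.496 g.

0.496 g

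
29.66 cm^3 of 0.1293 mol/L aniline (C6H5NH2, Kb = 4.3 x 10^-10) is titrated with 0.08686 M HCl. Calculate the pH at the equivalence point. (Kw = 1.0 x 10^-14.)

2.96

n(C6H5NH2) = 0.1293 x 0.02966 = 0.003835 mol; V(HCl) at equivalence = 0.003835/0.08686 = 0.04415 L.
At equivalence the base is fully converted to C6H5NH3+; total volume = 0.07381 L, so [C6H5NH3+] = 0.003835/0.07381 = 0.05196 M.
Ka(C6H5NH3+) = Kw/Kb = 1.0e-14 / 4.3 x 10^-10 = 2.33e-5.
[H^+] = sqrt(Ka x [C6H5NH3+]) = sqrt(2.33e-5 x 0.05196) = 0.00110 M.
pH = -log(0.00110) = 2.96.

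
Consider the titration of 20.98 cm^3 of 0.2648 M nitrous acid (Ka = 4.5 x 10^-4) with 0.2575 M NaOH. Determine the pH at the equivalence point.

n(HNO2) = 0.2648 x 0.02098 = 0.005556 mol; V(NaOH) at equivalence = 0.005556/0.2575 = 0.02157 L.
At equivalence all the acid is converted to NO2-; total volume = 0.02098 + 0.02157 = 0.04255 L, so [NO2-] = 0.005556/0.04255 = 0.1305 M.
Kb = Kw/Ka = 1.0e-14 / 4.5 x 10^-4 = 2.22e-11.
[OH^-] = sqrt(Kb x [NO2-]) = sqrt(2.22e-11 x 0.1305) = 1.70e-6 M.
pOH = 5.77, so pH = 14.00 - 5.77 = 8.23.

8.23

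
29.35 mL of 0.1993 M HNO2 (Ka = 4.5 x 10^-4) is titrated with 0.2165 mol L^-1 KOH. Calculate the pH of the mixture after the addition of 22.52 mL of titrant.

4.05

Initial n(HNO2) = 0.1993 x 0.02935 = 0.005849 mol.
n(KOH) added = 0.2165 x 0.02252 = 0.004876 mol, converting that many moles of HNO2 to NO2-.
Remaining n(HNO2) = 0.0009739 mol; n(NO2-) = 0.004876 mol.
By Henderson-Hasselbalch, pH = pKa + log([A^-]/[HA]) = 3.35 + log(0.004876/0.0009739) = 3.35 + (+0.70) = 4.05.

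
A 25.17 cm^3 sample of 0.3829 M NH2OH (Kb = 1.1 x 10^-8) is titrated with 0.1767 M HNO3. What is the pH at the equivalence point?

3.48

n(NH2OH) = 0.3829 x 0.02517 = 0.009638 mol; V(HNO3) at equivalence = 0.009638/0.1767 = 0.05454 L.
At equivalence the base is fully converted to NH3OH+; total volume = 0.07971 L, so [NH3OH+] = 0.009638/0.07971 = 0.1209 M.
Ka(NH3OH+) = Kw/Kb = 1.0e-14 / 1.1 x 10^-8 = 9.09e-7.
[H^+] = sqrt(Ka x [NH3OH+]) = sqrt(9.09e-7 x 0.1209) = 0.000332 M.
pH = -log(0.000332) = 3.48.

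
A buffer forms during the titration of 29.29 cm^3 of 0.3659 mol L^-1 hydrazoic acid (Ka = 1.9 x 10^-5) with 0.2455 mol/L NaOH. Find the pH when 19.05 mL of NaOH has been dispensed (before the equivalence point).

Initial n(HN3) = 0.3659 x 0.02929 = 0.01072 mol.
n(NaOH) added = 0.2455 x 0.01905 = 0.004677 mol, converting that many moles of HN3 to N3-.
Remaining n(HN3) = 0.006040 mol; n(N3-) = 0.004677 mol.
By Henderson-Hasselbalch, pH = pKa + log([A^-]/[HA]) = 4.72 + log(0.004677/0.006040) = 4.72 + (-0.11) = 4.61.

4.61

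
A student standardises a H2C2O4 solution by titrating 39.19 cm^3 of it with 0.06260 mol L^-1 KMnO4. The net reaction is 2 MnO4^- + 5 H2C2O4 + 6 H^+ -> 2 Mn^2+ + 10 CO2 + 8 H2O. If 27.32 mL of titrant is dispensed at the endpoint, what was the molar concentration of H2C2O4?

n(KMnO4) = 0.06260 x 0.02732 = 0.001710 mol.
From the balanced equation, 2 mol KMnO4 reacts with 5 mol H2C2O4, so n(H2C2O4) = 0.001710 x 5/2 = 0.004276 mol.
[H2C2O4] = 0.004276 / 0.03919 L = 0.109 M.

0.109 M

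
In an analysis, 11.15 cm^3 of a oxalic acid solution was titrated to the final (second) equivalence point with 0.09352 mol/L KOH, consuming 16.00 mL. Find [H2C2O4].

n(KOH) = 0.09352 x 0.01600 = 0.001496 mol.
At the final (second) equivalence point, 2 mol OH^- react per mol H2C2O4, so n(H2C2O4) = 0.001496 / 2 = 0.0007482 mol.
[H2C2O4] = 0.0007482 / 0.01115 L = 0.0671 M.

0.0671 M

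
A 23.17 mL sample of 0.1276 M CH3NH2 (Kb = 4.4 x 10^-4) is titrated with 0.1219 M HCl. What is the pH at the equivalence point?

5.92

n(CH3NH2) = 0.1276 x 0.02317 = 0.002956 mol; V(HCl) at equivalence = 0.002956/0.1219 = 0.02425 L.
At equivalence the base is fully converted to CH3NH3+; total volume = 0.04742 L, so [CH3NH3+] = 0.002956/0.04742 = 0.06234 M.
Ka(CH3NH3+) = Kw/Kb = 1.0e-14 / 4.4 x 10^-4 = 2.27e-11.
[H^+] = sqrt(Ka x [CH3NH3+]) = sqrt(2.27e-11 x 0.06234) = 1.19e-6 M.
pH = -log(1.19e-6) = 5.92.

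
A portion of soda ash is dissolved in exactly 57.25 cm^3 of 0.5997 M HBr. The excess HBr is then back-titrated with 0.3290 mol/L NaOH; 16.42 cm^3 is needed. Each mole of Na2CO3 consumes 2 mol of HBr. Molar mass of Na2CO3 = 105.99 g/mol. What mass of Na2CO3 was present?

Total n(HBr) added = 0.5997 x 0.05725 = 0.03433 mol.
n(NaOH) used = 0.3290 x 0.01642 = 0.005402 mol, which equals the excess n(HBr).
So n(HBr) consumed by the sample = 0.03433 - 0.005402 = 0.02893 mol.
n(Na2CO3) = 0.02893 / 2 = 0.01447 mol.
mass = 0.01447 mol x 105.99 g/mol = 1.53 g.

1.53 g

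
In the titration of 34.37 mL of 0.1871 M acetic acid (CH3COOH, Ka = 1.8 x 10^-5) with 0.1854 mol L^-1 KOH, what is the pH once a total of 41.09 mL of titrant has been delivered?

n(acid) = 0.1871 x 0.03437 = 0.006431 mol; n(KOH) added = 0.1854 x 0.04109 = 0.007618 mol.
Base is in excess by 0.007618 - 0.006431 = 0.001187 mol in a total volume of 0.07546 L.
[OH^-] = 0.001187/0.07546 = 0.01574 M, so pOH = 1.80 and pH = 14.00 - 1.80 = 12.20.

12.20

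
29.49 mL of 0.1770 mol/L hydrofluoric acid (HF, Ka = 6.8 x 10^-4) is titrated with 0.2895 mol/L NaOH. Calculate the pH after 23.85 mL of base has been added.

n(acid) = 0.1770 x 0.02949 = 0.005220 mol; n(NaOH) added = 0.2895 x 0.02385 = 0.006905 mol.
Base is in excess by 0.006905 - 0.005220 = 0.001685 mol in a total volume of 0.05334 L.
[OH^-] = 0.001685/0.05334 = 0.03159 M, so pOH = 1.50 and pH = 14.00 - 1.50 = 12.50.

12.50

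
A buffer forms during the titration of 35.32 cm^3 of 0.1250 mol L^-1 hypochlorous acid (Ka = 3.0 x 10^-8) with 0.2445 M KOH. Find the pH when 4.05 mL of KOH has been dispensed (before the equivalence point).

6.98

Initial n(HClO) = 0.1250 x 0.03532 = 0.004415 mol.
n(KOH) added = 0.2445 x 0.004050 = 0.0009902 mol, converting that many moles of HClO to ClO-.
Remaining n(HClO) = 0.003425 mol; n(ClO-) = 0.0009902 mol.
By Henderson-Hasselbalch, pH = pKa + log([A^-]/[HA]) = 7.52 + log(0.0009902/0.003425) = 7.52 + (-0.54) = 6.98.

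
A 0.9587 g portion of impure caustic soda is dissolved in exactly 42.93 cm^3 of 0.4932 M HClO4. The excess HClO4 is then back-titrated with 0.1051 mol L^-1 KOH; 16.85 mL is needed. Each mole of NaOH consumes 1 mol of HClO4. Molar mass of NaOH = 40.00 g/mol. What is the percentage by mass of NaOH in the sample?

81.0%

Total n(HClO4) added = 0.4932 x 0.04293 = 0.02117 mol.
n(KOH) used = 0.1051 x 0.01685 = 0.001771 mol, which equals the excess n(HClO4).
So n(HClO4) consumed by the sample = 0.02117 - 0.001771 = 0.01940 mol.
n(NaOH) = 0.01940 / 1 = 0.01940 mol.
mass NaOH = 0.01940 x 40.00 = 0.7761 g, so %NaOH = 0.7761/0.9587 x 100 = 81.0%.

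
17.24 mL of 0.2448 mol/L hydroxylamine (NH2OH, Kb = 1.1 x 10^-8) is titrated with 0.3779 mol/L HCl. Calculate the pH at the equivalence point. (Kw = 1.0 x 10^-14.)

n(NH2OH) = 0.2448 x 0.01724 = 0.004220 mol; V(HCl) at equivalence = 0.004220/0.3779 = 0.01117 L.
At equivalence the base is fully converted to NH3OH+; total volume = 0.02841 L, so [NH3OH+] = 0.004220/0.02841 = 0.1486 M.
Ka(NH3OH+) = Kw/Kb = 1.0e-14 / 1.1 x 10^-8 = 9.09e-7.
[H^+] = sqrt(Ka x [NH3OH+]) = sqrt(9.09e-7 x 0.1486) = 0.000368 M.
pH = -log(0.000368) = 3.43.

3.43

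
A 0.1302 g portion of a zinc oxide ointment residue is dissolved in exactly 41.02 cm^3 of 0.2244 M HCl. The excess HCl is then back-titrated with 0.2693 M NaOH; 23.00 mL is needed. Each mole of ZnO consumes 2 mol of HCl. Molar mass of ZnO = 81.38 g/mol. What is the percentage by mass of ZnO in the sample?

94.1%

Total n(HCl) added = 0.2244 x 0.04102 = 0.009205 mol.
n(NaOH) used = 0.2693 x 0.02300 = 0.006194 mol, which equals the excess n(HCl).
So n(HCl) consumed by the sample = 0.009205 - 0.006194 = 0.003011 mol.
n(ZnO) = 0.003011 / 2 = 0.001505 mol.
mass ZnO = 0.001505 x 81.38 = 0.1225 g, so %ZnO = 0.1225/0.1302 x 100 = 94.1%.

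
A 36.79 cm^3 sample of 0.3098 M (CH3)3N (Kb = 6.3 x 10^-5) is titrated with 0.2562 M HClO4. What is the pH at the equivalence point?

5.33

n((CH3)3N) = 0.3098 x 0.03679 = 0.01140 mol; V(HClO4) at equivalence = 0.01140/0.2562 = 0.04449 L.
At equivalence the base is fully converted to (CH3)3NH+; total volume = 0.08128 L, so [(CH3)3NH+] = 0.01140/0.08128 = 0.1402 M.
Ka((CH3)3NH+) = Kw/Kb = 1.0e-14 / 6.3 x 10^-5 = 1.59e-10.
[H^+] = sqrt(Ka x [(CH3)3NH+]) = sqrt(1.59e-10 x 0.1402) = 4.72e-6 M.
pH = -log(4.72e-6) = 5.33.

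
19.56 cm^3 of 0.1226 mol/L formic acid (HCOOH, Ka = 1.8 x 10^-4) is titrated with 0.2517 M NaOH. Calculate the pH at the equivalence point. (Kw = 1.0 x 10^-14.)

n(HCOOH) = 0.1226 x 0.01956 = 0.002398 mol; V(NaOH) at equivalence = 0.002398/0.2517 = 0.009527 L.
At equivalence all the acid is converted to HCOO-; total volume = 0.01956 + 0.009527 = 0.02909 L, so [HCOO-] = 0.002398/0.02909 = 0.08244 M.
Kb = Kw/Ka = 1.0e-14 / 1.8 x 10^-4 = 5.56e-11.
[OH^-] = sqrt(Kb x [HCOO-]) = sqrt(5.56e-11 x 0.08244) = 2.14e-6 M.
pOH = 5.67, so pH = 14.00 - 5.67 = 8.33.

8.33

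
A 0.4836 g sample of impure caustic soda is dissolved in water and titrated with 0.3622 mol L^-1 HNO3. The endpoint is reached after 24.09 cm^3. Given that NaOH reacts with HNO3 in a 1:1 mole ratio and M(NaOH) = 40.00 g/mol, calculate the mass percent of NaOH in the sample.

72.2%

n(HNO3) = 0.3622 x 0.02409 = 0.008725 mol.
n(NaOH) = 0.008725 / 1 = 0.008725 mol.
mass of NaOH = 0.008725 x 40.00 = 0.3490 g.
% purity = 0.3490 / 0.4836 x 100 = 72.2%.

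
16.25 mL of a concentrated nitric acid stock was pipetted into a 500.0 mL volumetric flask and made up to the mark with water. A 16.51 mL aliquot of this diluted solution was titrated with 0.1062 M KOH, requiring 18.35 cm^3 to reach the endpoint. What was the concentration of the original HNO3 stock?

3.63 M

n(KOH) = 0.1062 x 0.01835 = 0.001949 mol.
n(HNO3) in the aliquot = 0.001949 mol.
[diluted HNO3] = 0.001949 / 0.01651 = 0.1180 M.
Dilution factor = 500.0/16.25 = 30.77, so [stock] = 0.1180 x 30.77 = 3.63 M.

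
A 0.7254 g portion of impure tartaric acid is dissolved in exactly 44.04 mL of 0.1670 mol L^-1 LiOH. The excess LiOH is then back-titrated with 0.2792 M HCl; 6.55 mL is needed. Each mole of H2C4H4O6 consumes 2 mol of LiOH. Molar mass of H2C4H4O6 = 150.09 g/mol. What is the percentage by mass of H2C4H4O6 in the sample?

57.2%

Total n(LiOH) added = 0.1670 x 0.04404 = 0.007355 mol.
n(HCl) used = 0.2792 x 0.006550 = 0.001829 mol, which equals the excess n(LiOH).
So n(LiOH) consumed by the sample = 0.007355 - 0.001829 = 0.005526 mol.
n(H2C4H4O6) = 0.005526 / 2 = 0.002763 mol.
mass H2C4H4O6 = 0.002763 x 150.09 = 0.4147 g, so %H2C4H4O6 = 0.4147/0.7254 x 100 = 57.2%.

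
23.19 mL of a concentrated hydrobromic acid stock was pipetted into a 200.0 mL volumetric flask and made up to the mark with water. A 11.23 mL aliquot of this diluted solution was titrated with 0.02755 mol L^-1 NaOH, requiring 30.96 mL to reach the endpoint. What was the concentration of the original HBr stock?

0.655 M

n(NaOH) = 0.02755 x 0.03096 = 0.0008529 mol.
n(HBr) in the aliquot = 0.0008529 mol.
[diluted HBr] = 0.0008529 / 0.01123 = 0.07595 M.
Dilution factor = 200.0/23.19 = 8.624, so [stock] = 0.07595 x 8.624 = 0.655 M.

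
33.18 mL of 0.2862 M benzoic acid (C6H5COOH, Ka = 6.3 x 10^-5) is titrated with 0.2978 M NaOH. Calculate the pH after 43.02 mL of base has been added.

12.64

n(acid) = 0.2862 x 0.03318 = 0.009496 mol; n(NaOH) added = 0.2978 x 0.04302 = 0.01281 mol.
Base is in excess by 0.01281 - 0.009496 = 0.003315 mol in a total volume of 0.07620 L.
[OH^-] = 0.003315/0.07620 = 0.04351 M, so pOH = 1.36 and pH = 14.00 - 1.36 = 12.64.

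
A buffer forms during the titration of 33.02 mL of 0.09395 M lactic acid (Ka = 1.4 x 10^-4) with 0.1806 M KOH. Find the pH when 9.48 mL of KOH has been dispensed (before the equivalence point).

Initial n(HC3H5O3) = 0.09395 x 0.03302 = 0.003102 mol.
n(KOH) added = 0.1806 x 0.009480 = 0.001712 mol, converting that many moles of HC3H5O3 to C3H5O3-.
Remaining n(HC3H5O3) = 0.001390 mol; n(C3H5O3-) = 0.001712 mol.
By Henderson-Hasselbalch, pH = pKa + log([A^-]/[HA]) = 3.85 + log(0.001712/0.001390) = 3.85 + (+0.09) = 3.94.

3.94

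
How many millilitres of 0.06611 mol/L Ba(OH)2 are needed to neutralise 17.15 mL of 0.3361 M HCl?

n(HCl) = 0.3361 mol/L x 0.01715 L = 0.005764 mol.
The neutralisation is 2 HCl : 1 Ba(OH)2, so n(Ba(OH)2) = 0.005764 x 1/2 = 0.002882 mol.
V(Ba(OH)2) = 0.002882 / 0.06611 = 0.04359 L = 43.6 mL.

43.6 mL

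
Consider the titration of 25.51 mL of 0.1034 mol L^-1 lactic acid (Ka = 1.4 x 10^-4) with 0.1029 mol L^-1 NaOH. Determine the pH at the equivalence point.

8.28

n(HC3H5O3) = 0.1034 x 0.02551 = 0.002638 mol; V(NaOH) at equivalence = 0.002638/0.1029 = 0.02563 L.
At equivalence all the acid is converted to C3H5O3-; total volume = 0.02551 + 0.02563 = 0.05114 L, so [C3H5O3-] = 0.002638/0.05114 = 0.05157 M.
Kb = Kw/Ka = 1.0e-14 / 1.4 x 10^-4 = 7.14e-11.
[OH^-] = sqrt(Kb x [C3H5O3-]) = sqrt(7.14e-11 x 0.05157) = 1.92e-6 M.
pOH = 5.72, so pH = 14.00 - 5.72 = 8.28.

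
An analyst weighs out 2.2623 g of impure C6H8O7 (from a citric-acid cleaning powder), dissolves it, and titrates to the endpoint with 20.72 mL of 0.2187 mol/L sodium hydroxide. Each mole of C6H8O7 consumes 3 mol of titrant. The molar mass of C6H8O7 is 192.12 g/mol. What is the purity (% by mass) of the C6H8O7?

n(NaOH) = 0.2187 x 0.02072 = 0.004531 mol.
n(C6H8O7) = 0.004531 / 3 = 0.001510 mol.
mass of C6H8O7 = 0.001510 x 192.12 = 0.2902 g.
% purity = 0.2902 / 2.2623 x 100 = 12.8%.

12.8%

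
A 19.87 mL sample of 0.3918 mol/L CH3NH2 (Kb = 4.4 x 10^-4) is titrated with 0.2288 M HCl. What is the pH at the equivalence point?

5.74

n(CH3NH2) = 0.3918 x 0.01987 = 0.007785 mol; V(HCl) at equivalence = 0.007785/0.2288 = 0.03403 L.
At equivalence the base is fully converted to CH3NH3+; total volume = 0.05390 L, so [CH3NH3+] = 0.007785/0.05390 = 0.1444 M.
Ka(CH3NH3+) = Kw/Kb = 1.0e-14 / 4.4 x 10^-4 = 2.27e-11.
[H^+] = sqrt(Ka x [CH3NH3+]) = sqrt(2.27e-11 x 0.1444) = 1.81e-6 M.
pH = -log(1.81e-6) = 5.74.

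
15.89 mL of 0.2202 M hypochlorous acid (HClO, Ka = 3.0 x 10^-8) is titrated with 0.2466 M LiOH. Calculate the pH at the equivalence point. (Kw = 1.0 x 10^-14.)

n(HClO) = 0.2202 x 0.01589 = 0.003499 mol; V(LiOH) at equivalence = 0.003499/0.2466 = 0.01419 L.
At equivalence all the acid is converted to ClO-; total volume = 0.01589 + 0.01419 = 0.03008 L, so [ClO-] = 0.003499/0.03008 = 0.1163 M.
Kb = Kw/Ka = 1.0e-14 / 3.0 x 10^-8 = 3.33e-7.
[OH^-] = sqrt(Kb x [ClO-]) = sqrt(3.33e-7 x 0.1163) = 0.000197 M.
pOH = 3.71, so pH = 14.00 - 3.71 = 10.29.

10.29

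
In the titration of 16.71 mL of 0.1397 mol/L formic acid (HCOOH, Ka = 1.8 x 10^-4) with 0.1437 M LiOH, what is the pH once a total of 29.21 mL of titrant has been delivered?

n(acid) = 0.1397 x 0.01671 = 0.002334 mol; n(LiOH) added = 0.1437 x 0.02921 = 0.004197 mol.
Base is in excess by 0.004197 - 0.002334 = 0.001863 mol in a total volume of 0.04592 L.
[OH^-] = 0.001863/0.04592 = 0.04057 M, so pOH = 1.39 and pH = 14.00 - 1.39 = 12.61.

12.61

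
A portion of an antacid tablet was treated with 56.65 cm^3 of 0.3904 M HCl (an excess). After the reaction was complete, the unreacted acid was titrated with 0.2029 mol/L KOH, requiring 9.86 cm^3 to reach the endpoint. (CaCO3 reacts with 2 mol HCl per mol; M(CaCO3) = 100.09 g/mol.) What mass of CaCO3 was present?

1.01 g

Total n(HCl) added = 0.3904 x 0.05665 = 0.02212 mol.
n(KOH) used = 0.2029 x 0.009860 = 0.002001 mol, which equals the excess n(HCl).
So n(HCl) consumed by the sample = 0.02212 - 0.002001 = 0.02012 mol.
n(CaCO3) = 0.02012 / 2 = 0.01006 mol.
mass = 0.01006 mol x 100.09 g/mol = 1.01 g.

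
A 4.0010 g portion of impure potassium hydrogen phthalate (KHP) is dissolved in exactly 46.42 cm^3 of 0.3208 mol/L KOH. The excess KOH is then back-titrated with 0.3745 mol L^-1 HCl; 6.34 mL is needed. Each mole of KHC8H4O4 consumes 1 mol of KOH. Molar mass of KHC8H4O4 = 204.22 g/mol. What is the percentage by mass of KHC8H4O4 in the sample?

63.9%

Total n(KOH) added = 0.3208 x 0.04642 = 0.01489 mol.
n(HCl) used = 0.3745 x 0.006340 = 0.002374 mol, which equals the excess n(KOH).
So n(KOH) consumed by the sample = 0.01489 - 0.002374 = 0.01252 mol.
n(KHC8H4O4) = 0.01252 / 1 = 0.01252 mol.
mass KHC8H4O4 = 0.01252 x 204.22 = 2.556 g, so %KHC8H4O4 = 2.556/4.0010 x 100 = 63.9%.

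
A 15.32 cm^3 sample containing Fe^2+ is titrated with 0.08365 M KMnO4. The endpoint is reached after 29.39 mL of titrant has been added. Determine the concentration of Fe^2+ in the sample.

n(KMnO4) = 0.08365 x 0.02939 = 0.002458 mol.
From the balanced equation, 1 mol KMnO4 reacts with 5 mol Fe^2+, so n(Fe^2+) = 0.002458 x 5/1 = 0.01229 mol.
[Fe^2+] = 0.01229 / 0.01532 L = 0.802 M.

0.802 M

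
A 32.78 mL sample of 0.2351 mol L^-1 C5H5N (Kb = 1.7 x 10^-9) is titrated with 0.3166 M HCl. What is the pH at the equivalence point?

n(C5H5N) = 0.2351 x 0.03278 = 0.007707 mol; V(HCl) at equivalence = 0.007707/0.3166 = 0.02434 L.
At equivalence the base is fully converted to C5H5NH+; total volume = 0.05712 L, so [C5H5NH+] = 0.007707/0.05712 = 0.1349 M.
Ka(C5H5NH+) = Kw/Kb = 1.0e-14 / 1.7 x 10^-9 = 5.88e-6.
[H^+] = sqrt(Ka x [C5H5NH+]) = sqrt(5.88e-6 x 0.1349) = 0.000891 M.
pH = -log(0.000891) = 3.05.

3.05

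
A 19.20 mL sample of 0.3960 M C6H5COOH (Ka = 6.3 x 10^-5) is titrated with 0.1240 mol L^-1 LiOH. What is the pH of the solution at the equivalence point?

n(C6H5COOH) = 0.3960 x 0.01920 = 0.007603 mol; V(LiOH) at equivalence = 0.007603/0.1240 = 0.06132 L.
At equivalence all the acid is converted to C6H5COO-; total volume = 0.01920 + 0.06132 = 0.08052 L, so [C6H5COO-] = 0.007603/0.08052 = 0.09443 M.
Kb = Kw/Ka = 1.0e-14 / 6.3 x 10^-5 = 1.59e-10.
[OH^-] = sqrt(Kb x [C6H5COO-]) = sqrt(1.59e-10 x 0.09443) = 3.87e-6 M.
pOH = 5.41, so pH = 14.00 - 5.41 = 8.59.

8.59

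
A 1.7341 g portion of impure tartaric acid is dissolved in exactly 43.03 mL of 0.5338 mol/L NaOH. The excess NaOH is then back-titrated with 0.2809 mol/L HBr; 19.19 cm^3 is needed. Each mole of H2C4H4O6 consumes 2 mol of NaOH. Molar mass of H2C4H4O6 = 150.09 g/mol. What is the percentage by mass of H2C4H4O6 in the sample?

76.1%

Total n(NaOH) added = 0.5338 x 0.04303 = 0.02297 mol.
n(HBr) used = 0.2809 x 0.01919 = 0.005390 mol, which equals the excess n(NaOH).
So n(NaOH) consumed by the sample = 0.02297 - 0.005390 = 0.01758 mol.
n(H2C4H4O6) = 0.01758 / 2 = 0.008789 mol.
mass H2C4H4O6 = 0.008789 x 150.09 = 1.319 g, so %H2C4H4O6 = 1.319/1.7341 x 100 = 76.1%.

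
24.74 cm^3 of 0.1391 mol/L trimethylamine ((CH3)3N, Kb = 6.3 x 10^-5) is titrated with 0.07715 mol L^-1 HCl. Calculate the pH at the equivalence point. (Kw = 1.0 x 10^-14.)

n((CH3)3N) = 0.1391 x 0.02474 = 0.003441 mol; V(HCl) at equivalence = 0.003441/0.07715 = 0.04461 L.
At equivalence the base is fully converted to (CH3)3NH+; total volume = 0.06935 L, so [(CH3)3NH+] = 0.003441/0.06935 = 0.04963 M.
Ka((CH3)3NH+) = Kw/Kb = 1.0e-14 / 6.3 x 10^-5 = 1.59e-10.
[H^+] = sqrt(Ka x [(CH3)3NH+]) = sqrt(1.59e-10 x 0.04963) = 2.81e-6 M.
pH = -log(2.81e-6) = 5.55.

5.55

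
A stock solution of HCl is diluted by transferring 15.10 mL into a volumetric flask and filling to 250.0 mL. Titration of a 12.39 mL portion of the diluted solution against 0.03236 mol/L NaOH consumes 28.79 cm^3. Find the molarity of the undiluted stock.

n(NaOH) = 0.03236 x 0.02879 = 0.0009316 mol.
n(HCl) in the aliquot = 0.0009316 mol.
[diluted HCl] = 0.0009316 / 0.01239 = 0.07519 M.
Dilution factor = 250.0/15.10 = 16.56, so [stock] = 0.07519 x 16.56 = 1.24 M.

1.24 M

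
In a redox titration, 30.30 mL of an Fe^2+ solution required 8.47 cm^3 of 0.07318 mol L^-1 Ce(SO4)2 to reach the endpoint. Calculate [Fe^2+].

n(Ce(SO4)2) = 0.07318 x 0.008470 = 0.0006198 mol.
From the balanced equation, 1 mol Ce(SO4)2 reacts with 1 mol Fe^2+, so n(Fe^2+) = 0.0006198 x 1/1 = 0.0006198 mol.
[Fe^2+] = 0.0006198 / 0.03030 L = 0.0205 M.

0.0205 M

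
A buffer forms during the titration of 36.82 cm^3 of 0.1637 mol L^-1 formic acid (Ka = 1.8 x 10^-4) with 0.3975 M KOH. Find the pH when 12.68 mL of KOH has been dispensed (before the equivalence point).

Initial n(HCOOH) = 0.1637 x 0.03682 = 0.006027 mol.
n(KOH) added = 0.3975 x 0.01268 = 0.005040 mol, converting that many moles of HCOOH to HCOO-.
Remaining n(HCOOH) = 0.0009871 mol; n(HCOO-) = 0.005040 mol.
By Henderson-Hasselbalch, pH = pKa + log([A^-]/[HA]) = 3.74 + log(0.005040/0.0009871) = 3.74 + (+0.71) = 4.45.

4.45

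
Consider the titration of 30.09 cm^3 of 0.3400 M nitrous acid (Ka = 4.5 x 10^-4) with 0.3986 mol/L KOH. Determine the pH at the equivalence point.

8.31

n(HNO2) = 0.3400 x 0.03009 = 0.01023 mol; V(KOH) at equivalence = 0.01023/0.3986 = 0.02567 L.
At equivalence all the acid is converted to NO2-; total volume = 0.03009 + 0.02567 = 0.05576 L, so [NO2-] = 0.01023/0.05576 = 0.1835 M.
Kb = Kw/Ka = 1.0e-14 / 4.5 x 10^-4 = 2.22e-11.
[OH^-] = sqrt(Kb x [NO2-]) = sqrt(2.22e-11 x 0.1835) = 2.02e-6 M.
pOH = 5.69, so pH = 14.00 - 5.69 = 8.31.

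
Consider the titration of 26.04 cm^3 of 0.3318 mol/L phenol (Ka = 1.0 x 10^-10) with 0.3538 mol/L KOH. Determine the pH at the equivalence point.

n(C6H5OH) = 0.3318 x 0.02604 = 0.008640 mol; V(KOH) at equivalence = 0.008640/0.3538 = 0.02442 L.
At equivalence all the acid is converted to C6H5O-; total volume = 0.02604 + 0.02442 = 0.05046 L, so [C6H5O-] = 0.008640/0.05046 = 0.1712 M.
Kb = Kw/Ka = 1.0e-14 / 1.0 x 10^-10 = 0.000100.
[OH^-] = sqrt(Kb x [C6H5O-]) = sqrt(0.000100 x 0.1712) = 0.00414 M.
pOH = 2.38, so pH = 14.00 - 2.38 = 11.62.

11.62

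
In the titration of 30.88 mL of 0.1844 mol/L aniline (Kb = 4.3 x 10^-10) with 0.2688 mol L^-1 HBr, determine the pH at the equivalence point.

2.80

n(C6H5NH2) = 0.1844 x 0.03088 = 0.005694 mol; V(HBr) at equivalence = 0.005694/0.2688 = 0.02118 L.
At equivalence the base is fully converted to C6H5NH3+; total volume = 0.05206 L, so [C6H5NH3+] = 0.005694/0.05206 = 0.1094 M.
Ka(C6H5NH3+) = Kw/Kb = 1.0e-14 / 4.3 x 10^-10 = 2.33e-5.
[H^+] = sqrt(Ka x [C6H5NH3+]) = sqrt(2.33e-5 x 0.1094) = 0.00159 M.
pH = -log(0.00159) = 2.80.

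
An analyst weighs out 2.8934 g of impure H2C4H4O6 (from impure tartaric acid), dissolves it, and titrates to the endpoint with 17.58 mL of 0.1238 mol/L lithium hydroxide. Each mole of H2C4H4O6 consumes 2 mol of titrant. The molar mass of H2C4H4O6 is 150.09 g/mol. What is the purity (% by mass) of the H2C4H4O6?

5.64%

n(LiOH) = 0.1238 x 0.01758 = 0.002176 mol.
n(H2C4H4O6) = 0.002176 / 2 = 0.001088 mol.
mass of H2C4H4O6 = 0.001088 x 150.09 = 0.1633 g.
% purity = 0.1633 / 2.8934 x 100 = 5.64%.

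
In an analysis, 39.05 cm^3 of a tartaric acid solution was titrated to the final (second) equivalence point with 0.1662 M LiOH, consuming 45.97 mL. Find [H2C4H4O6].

n(LiOH) = 0.1662 x 0.04597 = 0.007640 mol.
At the final (second) equivalence point, 2 mol OH^- react per mol H2C4H4O6, so n(H2C4H4O6) = 0.007640 / 2 = 0.003820 mol.
[H2C4H4O6] = 0.003820 / 0.03905 L = 0.0978 M.

0.0978 M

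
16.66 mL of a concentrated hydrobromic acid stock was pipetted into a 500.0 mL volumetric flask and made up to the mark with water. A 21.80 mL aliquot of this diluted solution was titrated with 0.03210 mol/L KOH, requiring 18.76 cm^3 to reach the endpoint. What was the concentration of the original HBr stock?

n(KOH) = 0.03210 x 0.01876 = 0.0006022 mol.
n(HBr) in the aliquot = 0.0006022 mol.
[diluted HBr] = 0.0006022 / 0.02180 = 0.02762 M.
Dilution factor = 500.0/16.66 = 30.01, so [stock] = 0.02762 x 30.01 = 0.829 M.

0.829 M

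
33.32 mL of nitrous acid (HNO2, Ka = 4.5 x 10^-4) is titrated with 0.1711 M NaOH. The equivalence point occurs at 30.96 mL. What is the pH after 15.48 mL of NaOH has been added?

15.48 mL is exactly half the equivalence volume (30.96/2), i.e. the half-equivalence point.
There, n(HA) = n(A^-), so pH = pKa = -log(4.5 x 10^-4) = 3.35.

3.35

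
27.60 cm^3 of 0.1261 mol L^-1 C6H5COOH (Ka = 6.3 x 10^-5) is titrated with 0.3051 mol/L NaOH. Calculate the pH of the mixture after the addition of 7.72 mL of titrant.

Initial n(C6H5COOH) = 0.1261 x 0.02760 = 0.003480 mol.
n(NaOH) added = 0.3051 x 0.007720 = 0.002355 mol, converting that many moles of C6H5COOH to C6H5COO-.
Remaining n(C6H5COOH) = 0.001125 mol; n(C6H5COO-) = 0.002355 mol.
By Henderson-Hasselbalch, pH = pKa + log([A^-]/[HA]) = 4.20 + log(0.002355/0.001125) = 4.20 + (+0.32) = 4.52.

4.52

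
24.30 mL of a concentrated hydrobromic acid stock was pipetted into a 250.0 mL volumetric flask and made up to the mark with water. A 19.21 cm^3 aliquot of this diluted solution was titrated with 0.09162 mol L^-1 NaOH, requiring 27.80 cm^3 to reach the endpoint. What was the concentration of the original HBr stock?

n(NaOH) = 0.09162 x 0.02780 = 0.002547 mol.
n(HBr) in the aliquot = 0.002547 mol.
[diluted HBr] = 0.002547 / 0.01921 = 0.1326 M.
Dilution factor = 250.0/24.30 = 10.29, so [stock] = 0.1326 x 10.29 = 1.36 M.

1.36 M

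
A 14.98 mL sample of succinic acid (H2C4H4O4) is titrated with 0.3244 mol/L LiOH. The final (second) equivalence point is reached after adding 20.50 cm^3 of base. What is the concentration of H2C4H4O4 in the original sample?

0.222 M

n(LiOH) = 0.3244 x 0.02050 = 0.006650 mol.
At the final (second) equivalence point, 2 mol OH^- react per mol H2C4H4O4, so n(H2C4H4O4) = 0.006650 / 2 = 0.003325 mol.
[H2C4H4O4] = 0.003325 / 0.01498 L = 0.222 M.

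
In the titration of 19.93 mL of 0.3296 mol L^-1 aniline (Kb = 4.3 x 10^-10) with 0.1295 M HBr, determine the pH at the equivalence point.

2.83

n(C6H5NH2) = 0.3296 x 0.01993 = 0.006569 mol; V(HBr) at equivalence = 0.006569/0.1295 = 0.05073 L.
At equivalence the base is fully converted to C6H5NH3+; total volume = 0.07066 L, so [C6H5NH3+] = 0.006569/0.07066 = 0.09297 M.
Ka(C6H5NH3+) = Kw/Kb = 1.0e-14 / 4.3 x 10^-10 = 2.33e-5.
[H^+] = sqrt(Ka x [C6H5NH3+]) = sqrt(2.33e-5 x 0.09297) = 0.00147 M.
pH = -log(0.00147) = 2.83.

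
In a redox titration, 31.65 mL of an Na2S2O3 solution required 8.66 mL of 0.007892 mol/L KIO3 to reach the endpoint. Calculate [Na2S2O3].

0.0130 M

n(KIO3) = 0.007892 x 0.008660 = 6.834e-5 mol.
From the balanced equation, 1 mol KIO3 reacts with 6 mol Na2S2O3, so n(Na2S2O3) = 6.834e-5 x 6/1 = 0.0004101 mol.
[Na2S2O3] = 0.0004101 / 0.03165 L = 0.0130 M.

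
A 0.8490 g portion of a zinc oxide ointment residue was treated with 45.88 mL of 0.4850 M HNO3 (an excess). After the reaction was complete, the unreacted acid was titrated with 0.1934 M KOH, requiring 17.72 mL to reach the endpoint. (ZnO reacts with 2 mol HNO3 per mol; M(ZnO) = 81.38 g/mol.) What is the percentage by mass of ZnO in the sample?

90.2%

Total n(HNO3) added = 0.4850 x 0.04588 = 0.02225 mol.
n(KOH) used = 0.1934 x 0.01772 = 0.003427 mol, which equals the excess n(HNO3).
So n(HNO3) consumed by the sample = 0.02225 - 0.003427 = 0.01882 mol.
n(ZnO) = 0.01882 / 2 = 0.009412 mol.
mass ZnO = 0.009412 x 81.38 = 0.7660 g, so %ZnO = 0.7660/0.8490 x 100 = 90.2%.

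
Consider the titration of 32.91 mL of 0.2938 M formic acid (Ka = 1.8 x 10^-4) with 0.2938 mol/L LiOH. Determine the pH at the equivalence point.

n(HCOOH) = 0.2938 x 0.03291 = 0.009669 mol; V(LiOH) at equivalence = 0.009669/0.2938 = 0.03291 L.
At equivalence all the acid is converted to HCOO-; total volume = 0.03291 + 0.03291 = 0.06582 L, so [HCOO-] = 0.009669/0.06582 = 0.1469 M.
Kb = Kw/Ka = 1.0e-14 / 1.8 x 10^-4 = 5.56e-11.
[OH^-] = sqrt(Kb x [HCOO-]) = sqrt(5.56e-11 x 0.1469) = 2.86e-6 M.
pOH = 5.54, so pH = 14.00 - 5.54 = 8.46.

8.46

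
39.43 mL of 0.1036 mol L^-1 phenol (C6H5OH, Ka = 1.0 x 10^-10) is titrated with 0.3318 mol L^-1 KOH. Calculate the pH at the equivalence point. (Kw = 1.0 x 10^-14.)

n(C6H5OH) = 0.1036 x 0.03943 = 0.004085 mol; V(KOH) at equivalence = 0.004085/0.3318 = 0.01231 L.
At equivalence all the acid is converted to C6H5O-; total volume = 0.03943 + 0.01231 = 0.05174 L, so [C6H5O-] = 0.004085/0.05174 = 0.07895 M.
Kb = Kw/Ka = 1.0e-14 / 1.0 x 10^-10 = 0.000100.
[OH^-] = sqrt(Kb x [C6H5O-]) = sqrt(0.000100 x 0.07895) = 0.00281 M.
pOH = 2.55, so pH = 14.00 - 2.55 = 11.45.

11.45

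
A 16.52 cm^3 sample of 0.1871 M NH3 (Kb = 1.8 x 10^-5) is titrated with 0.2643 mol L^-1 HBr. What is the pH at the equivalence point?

5.11

n(NH3) = 0.1871 x 0.01652 = 0.003091 mol; V(HBr) at equivalence = 0.003091/0.2643 = 0.01169 L.
At equivalence the base is fully converted to NH4+; total volume = 0.02821 L, so [NH4+] = 0.003091/0.02821 = 0.1095 M.
Ka(NH4+) = Kw/Kb = 1.0e-14 / 1.8 x 10^-5 = 5.56e-10.
[H^+] = sqrt(Ka x [NH4+]) = sqrt(5.56e-10 x 0.1095) = 7.80e-6 M.
pH = -log(7.80e-6) = 5.11.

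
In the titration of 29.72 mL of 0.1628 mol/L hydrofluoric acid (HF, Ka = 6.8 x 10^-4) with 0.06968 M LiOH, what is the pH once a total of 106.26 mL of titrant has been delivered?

12.28

n(acid) = 0.1628 x 0.02972 = 0.004838 mol; n(LiOH) added = 0.06968 x 0.1063 = 0.007404 mol.
Base is in excess by 0.007404 - 0.004838 = 0.002566 mol in a total volume of 0.1360 L.
[OH^-] = 0.002566/0.1360 = 0.01887 M, so pOH = 1.72 and pH = 14.00 - 1.72 = 12.28.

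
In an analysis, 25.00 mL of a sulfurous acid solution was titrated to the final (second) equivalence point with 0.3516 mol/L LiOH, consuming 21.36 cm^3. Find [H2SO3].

0.150 M

n(LiOH) = 0.3516 x 0.02136 = 0.007510 mol.
At the final (second) equivalence point, 2 mol OH^- react per mol H2SO3, so n(H2SO3) = 0.007510 / 2 = 0.003755 mol.
[H2SO3] = 0.003755 / 0.02500 L = 0.150 M.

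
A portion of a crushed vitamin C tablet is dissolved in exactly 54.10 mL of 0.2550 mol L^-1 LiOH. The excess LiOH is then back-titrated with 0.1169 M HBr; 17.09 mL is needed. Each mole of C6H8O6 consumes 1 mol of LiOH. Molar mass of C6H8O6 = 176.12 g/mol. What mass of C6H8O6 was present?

2.08 g

Total n(LiOH) added = 0.2550 x 0.05410 = 0.01380 mol.
n(HBr) used = 0.1169 x 0.01709 = 0.001998 mol, which equals the excess n(LiOH).
So n(LiOH) consumed by the sample = 0.01380 - 0.001998 = 0.01180 mol.
n(C6H8O6) = 0.01180 / 1 = 0.01180 mol.
mass = 0.01180 mol x 176.12 g/mol = 2.08 g.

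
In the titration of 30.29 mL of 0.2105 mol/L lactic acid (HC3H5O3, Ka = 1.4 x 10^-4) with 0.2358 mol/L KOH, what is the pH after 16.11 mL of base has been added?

Initial n(HC3H5O3) = 0.2105 x 0.03029 = 0.006376 mol.
n(KOH) added = 0.2358 x 0.01611 = 0.003799 mol, converting that many moles of HC3H5O3 to C3H5O3-.
Remaining n(HC3H5O3) = 0.002577 mol; n(C3H5O3-) = 0.003799 mol.
By Henderson-Hasselbalch, pH = pKa + log([A^-]/[HA]) = 3.85 + log(0.003799/0.002577) = 3.85 + (+0.17) = 4.02.

4.02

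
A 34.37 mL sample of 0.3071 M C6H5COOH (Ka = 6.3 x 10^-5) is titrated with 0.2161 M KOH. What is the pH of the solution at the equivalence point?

n(C6H5COOH) = 0.3071 x 0.03437 = 0.01056 mol; V(KOH) at equivalence = 0.01056/0.2161 = 0.04884 L.
At equivalence all the acid is converted to C6H5COO-; total volume = 0.03437 + 0.04884 = 0.08321 L, so [C6H5COO-] = 0.01056/0.08321 = 0.1268 M.
Kb = Kw/Ka = 1.0e-14 / 6.3 x 10^-5 = 1.59e-10.
[OH^-] = sqrt(Kb x [C6H5COO-]) = sqrt(1.59e-10 x 0.1268) = 4.49e-6 M.
pOH = 5.35, so pH = 14.00 - 5.35 = 8.65.

8.65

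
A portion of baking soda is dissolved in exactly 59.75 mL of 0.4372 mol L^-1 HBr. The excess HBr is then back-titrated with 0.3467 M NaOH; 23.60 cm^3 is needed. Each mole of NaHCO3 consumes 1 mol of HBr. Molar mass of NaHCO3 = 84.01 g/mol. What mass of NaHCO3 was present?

Total n(HBr) added = 0.4372 x 0.05975 = 0.02612 mol.
n(NaOH) used = 0.3467 x 0.02360 = 0.008182 mol, which equals the excess n(HBr).
So n(HBr) consumed by the sample = 0.02612 - 0.008182 = 0.01794 mol.
n(NaHCO3) = 0.01794 / 1 = 0.01794 mol.
mass = 0.01794 mol x 84.01 g/mol = 1.51 g.

1.51 g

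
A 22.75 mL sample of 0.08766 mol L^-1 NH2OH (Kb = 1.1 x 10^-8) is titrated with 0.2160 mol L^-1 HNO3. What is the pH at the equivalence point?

n(NH2OH) = 0.08766 x 0.02275 = 0.001994 mol; V(HNO3) at equivalence = 0.001994/0.2160 = 0.009233 L.
At equivalence the base is fully converted to NH3OH+; total volume = 0.03198 L, so [NH3OH+] = 0.001994/0.03198 = 0.06235 M.
Ka(NH3OH+) = Kw/Kb = 1.0e-14 / 1.1 x 10^-8 = 9.09e-7.
[H^+] = sqrt(Ka x [NH3OH+]) = sqrt(9.09e-7 x 0.06235) = 0.000238 M.
pH = -log(0.000238) = 3.62.

3.62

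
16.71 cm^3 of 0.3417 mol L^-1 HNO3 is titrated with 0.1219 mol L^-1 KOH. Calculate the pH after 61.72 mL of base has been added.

n(acid) = 0.3417 x 0.01671 = 0.005710 mol; n(KOH) added = 0.1219 x 0.06172 = 0.007524 mol.
Base is in excess by 0.007524 - 0.005710 = 0.001814 mol in a total volume of 0.07843 L.
[OH^-] = 0.001814/0.07843 = 0.02313 M, so pOH = 1.64 and pH = 14.00 - 1.64 = 12.36.

12.36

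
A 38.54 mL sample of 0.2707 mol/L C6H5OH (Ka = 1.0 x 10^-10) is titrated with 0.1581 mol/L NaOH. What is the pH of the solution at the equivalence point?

n(C6H5OH) = 0.2707 x 0.03854 = 0.01043 mol; V(NaOH) at equivalence = 0.01043/0.1581 = 0.06599 L.
At equivalence all the acid is converted to C6H5O-; total volume = 0.03854 + 0.06599 = 0.1045 L, so [C6H5O-] = 0.01043/0.1045 = 0.09981 M.
Kb = Kw/Ka = 1.0e-14 / 1.0 x 10^-10 = 0.000100.
[OH^-] = sqrt(Kb x [C6H5O-]) = sqrt(0.000100 x 0.09981) = 0.00316 M.
pOH = 2.50, so pH = 14.00 - 2.50 = 11.50.

11.50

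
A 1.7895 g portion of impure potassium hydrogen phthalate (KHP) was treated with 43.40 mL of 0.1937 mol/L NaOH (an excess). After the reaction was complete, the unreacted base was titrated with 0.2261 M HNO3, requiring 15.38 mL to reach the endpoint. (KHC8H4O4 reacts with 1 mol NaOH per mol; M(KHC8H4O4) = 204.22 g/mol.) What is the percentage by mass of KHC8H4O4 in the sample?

56.3%

Total n(NaOH) added = 0.1937 x 0.04340 = 0.008407 mol.
n(HNO3) used = 0.2261 x 0.01538 = 0.003477 mol, which equals the excess n(NaOH).
So n(NaOH) consumed by the sample = 0.008407 - 0.003477 = 0.004929 mol.
n(KHC8H4O4) = 0.004929 / 1 = 0.004929 mol.
mass KHC8H4O4 = 0.004929 x 204.22 = 1.007 g, so %KHC8H4O4 = 1.007/1.7895 x 100 = 56.3%.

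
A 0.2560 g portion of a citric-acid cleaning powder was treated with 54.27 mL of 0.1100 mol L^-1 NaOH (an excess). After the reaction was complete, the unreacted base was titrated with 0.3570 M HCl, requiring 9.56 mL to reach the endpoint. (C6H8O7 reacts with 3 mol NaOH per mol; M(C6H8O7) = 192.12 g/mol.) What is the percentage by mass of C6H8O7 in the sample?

64.0%

Total n(NaOH) added = 0.1100 x 0.05427 = 0.005970 mol.
n(HCl) used = 0.3570 x 0.009560 = 0.003413 mol, which equals the excess n(NaOH).
So n(NaOH) consumed by the sample = 0.005970 - 0.003413 = 0.002557 mol.
n(C6H8O7) = 0.002557 / 3 = 0.0008523 mol.
mass C6H8O7 = 0.0008523 x 192.12 = 0.1637 g, so %C6H8O7 = 0.1637/0.2560 x 100 = 64.0%.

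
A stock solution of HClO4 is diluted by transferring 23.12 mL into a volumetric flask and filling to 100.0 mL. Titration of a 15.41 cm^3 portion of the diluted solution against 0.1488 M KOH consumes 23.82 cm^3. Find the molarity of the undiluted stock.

n(KOH) = 0.1488 x 0.02382 = 0.003544 mol.
n(HClO4) in the aliquot = 0.003544 mol.
[diluted HClO4] = 0.003544 / 0.01541 = 0.2300 M.
Dilution factor = 100.0/23.12 = 4.325, so [stock] = 0.2300 x 4.325 = 0.995 M.

0.995 M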